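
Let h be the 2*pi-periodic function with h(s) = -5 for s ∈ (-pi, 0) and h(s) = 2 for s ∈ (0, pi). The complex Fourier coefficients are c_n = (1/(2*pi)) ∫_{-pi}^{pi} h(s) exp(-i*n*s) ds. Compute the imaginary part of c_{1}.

Since h is real-valued, Im(c_{1}) = -(1/(2*pi)) ∫_{-pi}^{pi} h(s) sin(s) ds = -b_{1}/2.
Split the integral at the breakpoints.
Directly, an antiderivative of (-5) sin(s) is 5*cos(s); evaluating from -pi to 0: ∫_{-pi}^{0} (-5) sin(s) ds = (5) - (-5) = 10.
Directly, an antiderivative of (2) sin(s) is -2*cos(s); evaluating from 0 to pi: ∫_{0}^{pi} (2) sin(s) ds = (2) - (-2) = 4.
So ∫_{-pi}^{pi} h(s) sin(s) ds = 14.
Hence Im(c_{1}) = (-1/(2*pi))·(14) = -7/pi.

-7/pi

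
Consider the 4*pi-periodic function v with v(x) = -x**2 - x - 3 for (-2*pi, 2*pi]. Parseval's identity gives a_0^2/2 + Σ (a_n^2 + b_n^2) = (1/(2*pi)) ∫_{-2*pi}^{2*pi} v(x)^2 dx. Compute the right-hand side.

18 + 56*pi**2/3 + 32*pi**4/5

(1/(2*pi)) ∫_{-2*pi}^{2*pi} v(x)^2 dx = (1/(2*pi)) · (4*pi*(135 + 140*pi**2 + 48*pi**4)/15) = 18 + 56*pi**2/3 + 32*pi**4/5.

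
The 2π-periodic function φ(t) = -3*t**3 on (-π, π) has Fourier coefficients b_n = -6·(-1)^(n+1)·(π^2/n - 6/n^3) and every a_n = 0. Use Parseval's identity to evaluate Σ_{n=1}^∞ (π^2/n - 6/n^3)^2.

Parseval: Σ b_n^2 = (1/π) ∫_{-π}^{π} φ(t)^2 dt = 18*pi**6/7.
b_n^2 = 36·(π^2/n - 6/n^3)^2, so the sum equals (18*pi**6/7)/36 = pi**6/14.

pi**6/14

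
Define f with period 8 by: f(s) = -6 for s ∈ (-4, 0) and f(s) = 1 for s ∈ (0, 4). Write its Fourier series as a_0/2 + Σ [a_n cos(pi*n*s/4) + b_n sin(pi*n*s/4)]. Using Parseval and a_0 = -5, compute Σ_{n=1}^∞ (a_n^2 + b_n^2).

49/2

Parseval: a_0^2/2 + Σ_{n≥1} (a_n^2+b_n^2) = 1/4 ∫_{-4}^{4} f(s)^2 ds = 37.
Subtract a_0^2/2 = 25/2: Σ (a_n^2+b_n^2) = 49/2.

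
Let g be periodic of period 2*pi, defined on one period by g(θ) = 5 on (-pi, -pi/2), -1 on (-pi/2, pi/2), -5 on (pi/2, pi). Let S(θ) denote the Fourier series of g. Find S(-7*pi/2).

-3

θ = -7*pi/2 differs from θ = pi/2 by -2 full period(s), and the series is 2*pi-periodic.
At θ = pi/2 the one-sided limits are g(pi/2^-) = -1 and g(pi/2^+) = -5.
By Dirichlet's theorem the series converges to their average, [(-1) + (-5)]/2 = -3.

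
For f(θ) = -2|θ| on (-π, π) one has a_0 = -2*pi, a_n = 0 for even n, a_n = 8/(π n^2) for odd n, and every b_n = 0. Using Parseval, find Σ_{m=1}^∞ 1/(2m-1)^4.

pi**4/96

Parseval: a_0^2/2 + Σ a_n^2 = (1/π) ∫_{-π}^{π} f(θ)^2 dθ = 8*pi**2/3.
Subtract a_0^2/2 = 2*pi**2: Σ a_n^2 = 2*pi**2/3.
Only odd n contribute, with a_n^2 = 64/(π^2 n^4), so Σ_{m≥1} 1/(2m-1)^4 = π^2·(2*pi**2/3)/64 = pi**4/96.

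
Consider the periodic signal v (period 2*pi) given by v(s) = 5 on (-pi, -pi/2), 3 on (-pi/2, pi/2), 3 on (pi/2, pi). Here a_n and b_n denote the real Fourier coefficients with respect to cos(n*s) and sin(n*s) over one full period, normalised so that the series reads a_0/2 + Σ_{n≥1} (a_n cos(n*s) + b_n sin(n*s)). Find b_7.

b_7 = 1/pi ∫_{-pi}^{pi} v(s) sin(7*s) ds.
Split the integral at the breakpoints.
Directly, an antiderivative of (5) sin(7*s) is -5*cos(7*s)/7; evaluating from -pi to -pi/2: ∫_{-pi}^{-pi/2} (5) sin(7*s) ds = (0) - (5/7) = -5/7.
Directly, an antiderivative of (3) sin(7*s) is -3*cos(7*s)/7; evaluating from -pi/2 to pi/2: ∫_{-pi/2}^{pi/2} (3) sin(7*s) ds = (0) - (0) = 0.
Directly, an antiderivative of (3) sin(7*s) is -3*cos(7*s)/7; evaluating from pi/2 to pi: ∫_{pi/2}^{pi} (3) sin(7*s) ds = (3/7) - (0) = 3/7.
Summing the pieces and multiplying by (1/pi) gives b_7 = -2/(7*pi).

-2/(7*pi)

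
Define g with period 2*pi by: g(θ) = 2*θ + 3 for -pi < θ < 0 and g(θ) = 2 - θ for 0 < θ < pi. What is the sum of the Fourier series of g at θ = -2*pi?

5/2

θ = -2*pi differs from θ = 0 by -1 full period(s), and the series is 2*pi-periodic.
At θ = 0 the one-sided limits are g(0^-) = 3 and g(0^+) = 2.
By Dirichlet's theorem the series converges to their average, [(3) + (2)]/2 = 5/2.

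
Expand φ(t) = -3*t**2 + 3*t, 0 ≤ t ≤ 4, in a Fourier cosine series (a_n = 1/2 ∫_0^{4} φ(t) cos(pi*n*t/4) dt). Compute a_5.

a_5 = 1/2 ∫_0^{4} (-3*t**2 + 3*t) cos(5*pi*t/4) dt.
Integrating by parts twice (tabular method), an antiderivative of (-3*t**2 + 3*t) cos(5*pi*t/4) is -12*t**2*sin(5*pi*t/4)/(5*pi) + 12*t*sin(5*pi*t/4)/(5*pi) - 96*t*cos(5*pi*t/4)/(25*pi**2) + 384*sin(5*pi*t/4)/(125*pi**3) + 48*cos(5*pi*t/4)/(25*pi**2); evaluating from 0 to 4: ∫_{0}^{4} (-3*t**2 + 3*t) cos(5*pi*t/4) dt = (336/(25*pi**2)) - (48/(25*pi**2)) = 288/(25*pi**2).
Hence a_5 = (1/2)·(288/(25*pi**2)) = 144/(25*pi**2).

144/(25*pi**2)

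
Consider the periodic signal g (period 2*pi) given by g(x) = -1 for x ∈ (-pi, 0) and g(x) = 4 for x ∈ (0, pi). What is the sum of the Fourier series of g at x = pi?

3/2

At x = pi the one-sided limits are g(pi^-) = 4 and g(pi^+) = -1.
By Dirichlet's theorem the series converges to their average, [(4) + (-1)]/2 = 3/2.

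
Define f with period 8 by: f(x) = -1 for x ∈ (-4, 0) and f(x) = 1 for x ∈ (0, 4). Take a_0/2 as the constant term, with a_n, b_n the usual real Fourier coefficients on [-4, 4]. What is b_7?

4/(7*pi)

b_7 = 1/4 ∫_{-4}^{4} f(x) sin(7*pi*x/4) dx.
f is odd and sin(7*pi*x/4) is odd, so the integrand is even and b_7 = 1/2 ∫_0^{4} f(x) sin(7*pi*x/4) dx.
Directly, an antiderivative of (1) sin(7*pi*x/4) is -4*cos(7*pi*x/4)/(7*pi); evaluating from 0 to 4: ∫_{0}^{4} (1) sin(7*pi*x/4) dx = (4/(7*pi)) - (-4/(7*pi)) = 8/(7*pi).
Hence b_7 = (1/2)·(8/(7*pi)) = 4/(7*pi).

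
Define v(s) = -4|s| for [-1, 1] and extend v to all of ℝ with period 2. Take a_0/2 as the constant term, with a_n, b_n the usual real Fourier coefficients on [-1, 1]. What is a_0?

a_0 = ∫_{-1}^{1} v(s) ds = -4.

-4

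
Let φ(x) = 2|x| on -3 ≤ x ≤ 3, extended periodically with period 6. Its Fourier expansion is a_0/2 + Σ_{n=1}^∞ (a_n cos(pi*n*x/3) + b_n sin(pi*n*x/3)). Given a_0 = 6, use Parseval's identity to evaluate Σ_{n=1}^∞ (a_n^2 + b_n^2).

Parseval: a_0^2/2 + Σ_{n≥1} (a_n^2+b_n^2) = 1/3 ∫_{-3}^{3} φ(x)^2 dx = 24.
Subtract a_0^2/2 = 18: Σ (a_n^2+b_n^2) = 6.

6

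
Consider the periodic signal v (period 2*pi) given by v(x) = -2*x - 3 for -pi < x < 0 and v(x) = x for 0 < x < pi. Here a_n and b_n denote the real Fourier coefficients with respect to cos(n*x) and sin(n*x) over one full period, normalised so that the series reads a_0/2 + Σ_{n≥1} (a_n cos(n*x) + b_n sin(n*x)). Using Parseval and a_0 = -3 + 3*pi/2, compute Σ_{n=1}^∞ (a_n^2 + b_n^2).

Parseval: a_0^2/2 + Σ_{n≥1} (a_n^2+b_n^2) = 1/pi ∫_{-pi}^{pi} v(x)^2 dx = -6*pi + 9 + 5*pi**2/3.
Subtract a_0^2/2 = 9*(2 - pi)**2/8: Σ (a_n^2+b_n^2) = -3*pi/2 + 9/2 + 13*pi**2/24.

-3*pi/2 + 9/2 + 13*pi**2/24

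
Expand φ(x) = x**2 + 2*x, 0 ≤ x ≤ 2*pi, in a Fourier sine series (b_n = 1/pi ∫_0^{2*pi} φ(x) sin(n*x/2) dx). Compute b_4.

-2*pi - 2

b_4 = 1/pi ∫_0^{2*pi} (x**2 + 2*x) sin(2*x) dx.
Integrating by parts twice (tabular method), an antiderivative of (x**2 + 2*x) sin(2*x) is -x**2*cos(2*x)/2 + x*sin(2*x)/2 - x*cos(2*x) + sin(2*x)/2 + cos(2*x)/4; evaluating from 0 to 2*pi: ∫_{0}^{2*pi} (x**2 + 2*x) sin(2*x) dx = (-2*pi**2 - 2*pi + 1/4) - (1/4) = -2*pi*(1 + pi).
Hence b_4 = (1/pi)·(-2*pi*(1 + pi)) = -2*pi - 2.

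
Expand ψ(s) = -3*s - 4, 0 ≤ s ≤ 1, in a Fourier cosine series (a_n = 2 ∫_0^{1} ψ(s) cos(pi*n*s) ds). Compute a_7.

12/(49*pi**2)

a_7 = 2 ∫_0^{1} (-3*s - 4) cos(7*pi*s) ds.
Integrating by parts (boundary term plus one more integral), an antiderivative of (-3*s - 4) cos(7*pi*s) is -3*s*sin(7*pi*s)/(7*pi) - 4*sin(7*pi*s)/(7*pi) - 3*cos(7*pi*s)/(49*pi**2); evaluating from 0 to 1: ∫_{0}^{1} (-3*s - 4) cos(7*pi*s) ds = (3/(49*pi**2)) - (-3/(49*pi**2)) = 6/(49*pi**2).
Hence a_7 = 2·(6/(49*pi**2)) = 12/(49*pi**2).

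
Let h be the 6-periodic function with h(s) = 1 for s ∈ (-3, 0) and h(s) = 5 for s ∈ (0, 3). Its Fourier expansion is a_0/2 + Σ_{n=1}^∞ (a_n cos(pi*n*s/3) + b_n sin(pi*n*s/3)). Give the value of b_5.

b_5 = 1/3 ∫_{-3}^{3} h(s) sin(5*pi*s/3) ds.
Split the integral at the breakpoints.
Directly, an antiderivative of (1) sin(5*pi*s/3) is -3*cos(5*pi*s/3)/(5*pi); evaluating from -3 to 0: ∫_{-3}^{0} (1) sin(5*pi*s/3) ds = (-3/(5*pi)) - (3/(5*pi)) = -6/(5*pi).
Directly, an antiderivative of (5) sin(5*pi*s/3) is -3*cos(5*pi*s/3)/pi; evaluating from 0 to 3: ∫_{0}^{3} (5) sin(5*pi*s/3) ds = (3/pi) - (-3/pi) = 6/pi.
Summing the pieces and multiplying by (1/3) gives b_5 = 8/(5*pi).

8/(5*pi)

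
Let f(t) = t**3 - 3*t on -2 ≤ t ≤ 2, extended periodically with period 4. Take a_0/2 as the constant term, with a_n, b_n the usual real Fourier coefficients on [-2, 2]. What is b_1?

-96/pi**3 + 4/pi

b_1 = 1/2 ∫_{-2}^{2} f(t) sin(pi*t/2) dt.
f is odd and sin(pi*t/2) is odd, so the integrand is even and b_1 = ∫_0^{2} f(t) sin(pi*t/2) dt.
Integrating by parts three times (tabular method), an antiderivative of (t**3 - 3*t) sin(pi*t/2) is -2*t**3*cos(pi*t/2)/pi + 12*t**2*sin(pi*t/2)/pi**2 + 48*t*cos(pi*t/2)/pi**3 + 6*t*cos(pi*t/2)/pi - 12*sin(pi*t/2)/pi**2 - 96*sin(pi*t/2)/pi**4; evaluating from 0 to 2: ∫_{0}^{2} (t**3 - 3*t) sin(pi*t/2) dt = (-96/pi**3 + 4/pi) - (0) = -96/pi**3 + 4/pi.
Hence b_1 = -96/pi**3 + 4/pi.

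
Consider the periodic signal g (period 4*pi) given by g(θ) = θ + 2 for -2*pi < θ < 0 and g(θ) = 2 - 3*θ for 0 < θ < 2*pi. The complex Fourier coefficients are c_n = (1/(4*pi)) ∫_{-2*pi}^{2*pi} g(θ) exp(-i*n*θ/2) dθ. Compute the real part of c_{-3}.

Since g is real-valued, Re(c_{-3}) = (1/(4*pi)) ∫_{-2*pi}^{2*pi} g(θ) cos(-3*θ/2) dθ = a_{3}/2.
Split the integral at the breakpoints.
Integrating by parts (boundary term plus one more integral), an antiderivative of (θ + 2) cos(-3*θ/2) is 2*θ*sin(3*θ/2)/3 + 4*sin(3*θ/2)/3 + 4*cos(3*θ/2)/9; evaluating from -2*pi to 0: ∫_{-2*pi}^{0} (θ + 2) cos(-3*θ/2) dθ = (4/9) - (-4/9) = 8/9.
Integrating by parts (boundary term plus one more integral), an antiderivative of (2 - 3*θ) cos(-3*θ/2) is -2*θ*sin(3*θ/2) + 4*sin(3*θ/2)/3 - 4*cos(3*θ/2)/3; evaluating from 0 to 2*pi: ∫_{0}^{2*pi} (2 - 3*θ) cos(-3*θ/2) dθ = (4/3) - (-4/3) = 8/3.
So ∫_{-2*pi}^{2*pi} g(θ) cos(-3*θ/2) dθ = 32/9.
Hence Re(c_{-3}) = (1/(4*pi))·(32/9) = 8/(9*pi).

8/(9*pi)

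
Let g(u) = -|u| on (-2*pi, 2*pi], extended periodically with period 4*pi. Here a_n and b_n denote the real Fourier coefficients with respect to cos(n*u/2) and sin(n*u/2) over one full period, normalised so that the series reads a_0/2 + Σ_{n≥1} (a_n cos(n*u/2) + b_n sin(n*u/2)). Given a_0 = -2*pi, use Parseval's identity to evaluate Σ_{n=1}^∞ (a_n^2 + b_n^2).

Parseval: a_0^2/2 + Σ_{n≥1} (a_n^2+b_n^2) = (1/(2*pi)) ∫_{-2*pi}^{2*pi} g(u)^2 du = 8*pi**2/3.
Subtract a_0^2/2 = 2*pi**2: Σ (a_n^2+b_n^2) = 2*pi**2/3.

2*pi**2/3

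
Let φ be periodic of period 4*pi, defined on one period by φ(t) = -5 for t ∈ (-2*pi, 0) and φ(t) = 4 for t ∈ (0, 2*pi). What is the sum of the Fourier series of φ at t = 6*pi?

t = 6*pi differs from t = 2*pi by 1 full period(s), and the series is 4*pi-periodic.
At t = 2*pi the one-sided limits are φ(2*pi^-) = 4 and φ(2*pi^+) = -5.
By Dirichlet's theorem the series converges to their average, [(4) + (-5)]/2 = -1/2.

-1/2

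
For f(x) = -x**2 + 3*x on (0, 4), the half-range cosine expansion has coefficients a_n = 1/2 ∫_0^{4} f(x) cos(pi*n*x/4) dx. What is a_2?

-16/pi**2

a_2 = 1/2 ∫_0^{4} (-x**2 + 3*x) cos(pi*x/2) dx.
Integrating by parts twice (tabular method), an antiderivative of (-x**2 + 3*x) cos(pi*x/2) is -2*x**2*sin(pi*x/2)/pi + 6*x*sin(pi*x/2)/pi - 8*x*cos(pi*x/2)/pi**2 + 16*sin(pi*x/2)/pi**3 + 12*cos(pi*x/2)/pi**2; evaluating from 0 to 4: ∫_{0}^{4} (-x**2 + 3*x) cos(pi*x/2) dx = (-20/pi**2) - (12/pi**2) = -32/pi**2.
Hence a_2 = (1/2)·(-32/pi**2) = -16/pi**2.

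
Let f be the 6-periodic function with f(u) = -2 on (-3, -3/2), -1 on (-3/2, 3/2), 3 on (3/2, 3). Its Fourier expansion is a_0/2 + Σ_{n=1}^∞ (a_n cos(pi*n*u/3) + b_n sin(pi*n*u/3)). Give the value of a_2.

0

a_2 = 1/3 ∫_{-3}^{3} f(u) cos(2*pi*u/3) du.
Split the integral at the breakpoints.
Directly, an antiderivative of (-2) cos(2*pi*u/3) is -3*sin(2*pi*u/3)/pi; evaluating from -3 to -3/2: ∫_{-3}^{-3/2} (-2) cos(2*pi*u/3) du = (0) - (0) = 0.
Directly, an antiderivative of (-1) cos(2*pi*u/3) is -3*sin(2*pi*u/3)/(2*pi); evaluating from -3/2 to 3/2: ∫_{-3/2}^{3/2} (-1) cos(2*pi*u/3) du = (0) - (0) = 0.
Directly, an antiderivative of (3) cos(2*pi*u/3) is 9*sin(2*pi*u/3)/(2*pi); evaluating from 3/2 to 3: ∫_{3/2}^{3} (3) cos(2*pi*u/3) du = (0) - (0) = 0.
Summing the pieces and multiplying by (1/3) gives a_2 = 0.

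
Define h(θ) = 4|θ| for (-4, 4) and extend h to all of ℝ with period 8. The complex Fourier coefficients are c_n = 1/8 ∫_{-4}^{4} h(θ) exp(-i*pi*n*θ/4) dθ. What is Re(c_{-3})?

-32/(9*pi**2)

Since h is real-valued, Re(c_{-3}) = 1/8 ∫_{-4}^{4} h(θ) cos(-3*pi*θ/4) dθ = a_{3}/2.
h is even and cos(-3*pi*θ/4) is even, so the integrand is even: ∫_{-4}^{4} h(θ) cos(-3*pi*θ/4) dθ = 2∫_0^{4} h(θ) cos(-3*pi*θ/4) dθ.
Integrating by parts (boundary term plus one more integral), an antiderivative of (4*θ) cos(-3*pi*θ/4) is 16*θ*sin(3*pi*θ/4)/(3*pi) + 64*cos(3*pi*θ/4)/(9*pi**2); evaluating from 0 to 4: ∫_{0}^{4} (4*θ) cos(-3*pi*θ/4) dθ = (-64/(9*pi**2)) - (64/(9*pi**2)) = -128/(9*pi**2).
So ∫_{-4}^{4} h(θ) cos(-3*pi*θ/4) dθ = -256/(9*pi**2).
Hence Re(c_{-3}) = (1/8)·(-256/(9*pi**2)) = -32/(9*pi**2).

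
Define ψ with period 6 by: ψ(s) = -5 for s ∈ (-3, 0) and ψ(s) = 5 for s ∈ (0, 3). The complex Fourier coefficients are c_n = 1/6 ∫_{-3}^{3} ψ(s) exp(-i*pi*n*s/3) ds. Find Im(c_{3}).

Since ψ is real-valued, Im(c_{3}) = -1/6 ∫_{-3}^{3} ψ(s) sin(pi*s) ds = -b_{3}/2.
ψ is odd and sin(pi*s) is odd, so the integrand is even: ∫_{-3}^{3} ψ(s) sin(pi*s) ds = 2∫_0^{3} ψ(s) sin(pi*s) ds.
Directly, an antiderivative of (5) sin(pi*s) is -5*cos(pi*s)/pi; evaluating from 0 to 3: ∫_{0}^{3} (5) sin(pi*s) ds = (5/pi) - (-5/pi) = 10/pi.
So ∫_{-3}^{3} ψ(s) sin(pi*s) ds = 20/pi.
Hence Im(c_{3}) = (-1/6)·(20/pi) = -10/(3*pi).

-10/(3*pi)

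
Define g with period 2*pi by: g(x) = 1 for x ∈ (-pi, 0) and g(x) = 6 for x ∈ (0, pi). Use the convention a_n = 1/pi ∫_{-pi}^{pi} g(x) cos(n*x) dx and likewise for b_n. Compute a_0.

a_0 = 1/pi ∫_{-pi}^{pi} g(x) dx = 1/pi · (7*pi) = 7.

7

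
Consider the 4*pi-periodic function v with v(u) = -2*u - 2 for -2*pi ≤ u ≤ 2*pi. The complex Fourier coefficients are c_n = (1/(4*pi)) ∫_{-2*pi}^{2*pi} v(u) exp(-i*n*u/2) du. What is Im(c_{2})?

Since v is real-valued, Im(c_{2}) = -(1/(4*pi)) ∫_{-2*pi}^{2*pi} v(u) sin(u) du = -b_{2}/2.
Integrating by parts (boundary term plus one more integral), an antiderivative of (-2*u - 2) sin(u) is 2*u*cos(u) - 2*sin(u) + 2*cos(u); evaluating from -2*pi to 2*pi: ∫_{-2*pi}^{2*pi} (-2*u - 2) sin(u) du = (2 + 4*pi) - (2 - 4*pi) = 8*pi.
Hence Im(c_{2}) = (-1/(4*pi))·(8*pi) = -2.

-2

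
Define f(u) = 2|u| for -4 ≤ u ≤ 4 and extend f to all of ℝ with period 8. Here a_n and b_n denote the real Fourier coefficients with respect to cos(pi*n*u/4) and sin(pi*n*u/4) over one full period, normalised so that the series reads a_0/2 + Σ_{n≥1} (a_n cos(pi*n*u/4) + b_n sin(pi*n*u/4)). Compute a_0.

a_0 = 1/4 ∫_{-4}^{4} f(u) du = 1/4 · (32) = 8.

8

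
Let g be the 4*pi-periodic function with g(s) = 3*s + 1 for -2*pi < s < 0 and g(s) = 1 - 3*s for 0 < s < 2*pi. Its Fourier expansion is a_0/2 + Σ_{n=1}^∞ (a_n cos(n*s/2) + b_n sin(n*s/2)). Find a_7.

a_7 = (1/(2*pi)) ∫_{-2*pi}^{2*pi} g(s) cos(7*s/2) ds.
g is even and cos(7*s/2) is even, so the integrand is even and a_7 = 1/pi ∫_0^{2*pi} g(s) cos(7*s/2) ds.
Integrating by parts (boundary term plus one more integral), an antiderivative of (1 - 3*s) cos(7*s/2) is -6*s*sin(7*s/2)/7 + 2*sin(7*s/2)/7 - 12*cos(7*s/2)/49; evaluating from 0 to 2*pi: ∫_{0}^{2*pi} (1 - 3*s) cos(7*s/2) ds = (12/49) - (-12/49) = 24/49.
Hence a_7 = (1/pi)·(24/49) = 24/(49*pi).

24/(49*pi)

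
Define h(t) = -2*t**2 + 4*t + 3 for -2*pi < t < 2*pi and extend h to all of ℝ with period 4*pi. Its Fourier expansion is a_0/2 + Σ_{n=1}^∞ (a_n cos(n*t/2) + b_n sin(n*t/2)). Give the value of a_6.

a_6 = (1/(2*pi)) ∫_{-2*pi}^{2*pi} h(t) cos(3*t) dt.
Integrating by parts twice (tabular method), an antiderivative of (-2*t**2 + 4*t + 3) cos(3*t) is -2*t**2*sin(3*t)/3 + 4*t*sin(3*t)/3 - 4*t*cos(3*t)/9 + 31*sin(3*t)/27 + 4*cos(3*t)/9; evaluating from -2*pi to 2*pi: ∫_{-2*pi}^{2*pi} (-2*t**2 + 4*t + 3) cos(3*t) dt = (4/9 - 8*pi/9) - (4/9 + 8*pi/9) = -16*pi/9.
Hence a_6 = (1/(2*pi))·(-16*pi/9) = -8/9.

-8/9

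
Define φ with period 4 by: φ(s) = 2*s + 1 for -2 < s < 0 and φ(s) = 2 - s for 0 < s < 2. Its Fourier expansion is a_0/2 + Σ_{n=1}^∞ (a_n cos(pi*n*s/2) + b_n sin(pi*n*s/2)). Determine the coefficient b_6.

-1/(3*pi)

b_6 = 1/2 ∫_{-2}^{2} φ(s) sin(3*pi*s) ds.
Split the integral at the breakpoints.
Integrating by parts (boundary term plus one more integral), an antiderivative of (2*s + 1) sin(3*pi*s) is -2*s*cos(3*pi*s)/(3*pi) + 2*sin(3*pi*s)/(9*pi**2) - cos(3*pi*s)/(3*pi); evaluating from -2 to 0: ∫_{-2}^{0} (2*s + 1) sin(3*pi*s) ds = (-1/(3*pi)) - (1/pi) = -4/(3*pi).
Integrating by parts (boundary term plus one more integral), an antiderivative of (2 - s) sin(3*pi*s) is s*cos(3*pi*s)/(3*pi) - sin(3*pi*s)/(9*pi**2) - 2*cos(3*pi*s)/(3*pi); evaluating from 0 to 2: ∫_{0}^{2} (2 - s) sin(3*pi*s) ds = (0) - (-2/(3*pi)) = 2/(3*pi).
Summing the pieces and multiplying by (1/2) gives b_6 = -1/(3*pi).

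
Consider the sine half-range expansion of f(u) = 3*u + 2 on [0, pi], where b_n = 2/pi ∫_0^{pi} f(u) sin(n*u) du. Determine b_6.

-1

b_6 = 2/pi ∫_0^{pi} (3*u + 2) sin(6*u) du.
Integrating by parts (boundary term plus one more integral), an antiderivative of (3*u + 2) sin(6*u) is -u*cos(6*u)/2 + sin(6*u)/12 - cos(6*u)/3; evaluating from 0 to pi: ∫_{0}^{pi} (3*u + 2) sin(6*u) du = (-pi/2 - 1/3) - (-1/3) = -pi/2.
Hence b_6 = (2/pi)·(-pi/2) = -1.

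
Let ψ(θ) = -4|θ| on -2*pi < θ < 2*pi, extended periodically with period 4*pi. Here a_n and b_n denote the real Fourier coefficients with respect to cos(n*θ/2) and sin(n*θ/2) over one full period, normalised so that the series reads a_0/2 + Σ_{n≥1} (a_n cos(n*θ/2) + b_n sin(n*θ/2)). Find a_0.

a_0 = (1/(2*pi)) ∫_{-2*pi}^{2*pi} ψ(θ) dθ = (1/(2*pi)) · (-16*pi**2) = -8*pi.

-8*pi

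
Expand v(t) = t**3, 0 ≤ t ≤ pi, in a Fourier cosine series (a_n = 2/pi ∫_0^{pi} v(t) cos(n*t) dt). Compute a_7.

6*(4 - 49*pi**2)/(2401*pi)

a_7 = 2/pi ∫_0^{pi} (t**3) cos(7*t) dt.
Integrating by parts three times (tabular method), an antiderivative of (t**3) cos(7*t) is t**3*sin(7*t)/7 + 3*t**2*cos(7*t)/49 - 6*t*sin(7*t)/343 - 6*cos(7*t)/2401; evaluating from 0 to pi: ∫_{0}^{pi} (t**3) cos(7*t) dt = (6/2401 - 3*pi**2/49) - (-6/2401) = 12/2401 - 3*pi**2/49.
Hence a_7 = (2/pi)·(12/2401 - 3*pi**2/49) = 6*(4 - 49*pi**2)/(2401*pi).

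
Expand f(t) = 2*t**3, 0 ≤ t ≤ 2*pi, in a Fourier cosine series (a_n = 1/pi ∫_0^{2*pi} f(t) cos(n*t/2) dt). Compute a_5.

96*(4 - 25*pi**2)/(625*pi)

a_5 = 1/pi ∫_0^{2*pi} (2*t**3) cos(5*t/2) dt.
Integrating by parts three times (tabular method), an antiderivative of (2*t**3) cos(5*t/2) is 4*t**3*sin(5*t/2)/5 + 24*t**2*cos(5*t/2)/25 - 96*t*sin(5*t/2)/125 - 192*cos(5*t/2)/625; evaluating from 0 to 2*pi: ∫_{0}^{2*pi} (2*t**3) cos(5*t/2) dt = (192/625 - 96*pi**2/25) - (-192/625) = 384/625 - 96*pi**2/25.
Hence a_5 = (1/pi)·(384/625 - 96*pi**2/25) = 96*(4 - 25*pi**2)/(625*pi).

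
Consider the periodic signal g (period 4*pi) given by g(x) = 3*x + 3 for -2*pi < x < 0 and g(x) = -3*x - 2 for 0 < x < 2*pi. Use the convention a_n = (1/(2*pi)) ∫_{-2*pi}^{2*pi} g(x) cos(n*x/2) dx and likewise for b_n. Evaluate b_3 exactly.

-10/(3*pi)

b_3 = (1/(2*pi)) ∫_{-2*pi}^{2*pi} g(x) sin(3*x/2) dx.
Split the integral at the breakpoints.
Integrating by parts (boundary term plus one more integral), an antiderivative of (3*x + 3) sin(3*x/2) is -2*x*cos(3*x/2) + 4*sin(3*x/2)/3 - 2*cos(3*x/2); evaluating from -2*pi to 0: ∫_{-2*pi}^{0} (3*x + 3) sin(3*x/2) dx = (-2) - (2 - 4*pi) = -4 + 4*pi.
Integrating by parts (boundary term plus one more integral), an antiderivative of (-3*x - 2) sin(3*x/2) is 2*x*cos(3*x/2) - 4*sin(3*x/2)/3 + 4*cos(3*x/2)/3; evaluating from 0 to 2*pi: ∫_{0}^{2*pi} (-3*x - 2) sin(3*x/2) dx = (-4*pi - 4/3) - (4/3) = -4*pi - 8/3.
Summing the pieces and multiplying by (1/(2*pi)) gives b_3 = -10/(3*pi).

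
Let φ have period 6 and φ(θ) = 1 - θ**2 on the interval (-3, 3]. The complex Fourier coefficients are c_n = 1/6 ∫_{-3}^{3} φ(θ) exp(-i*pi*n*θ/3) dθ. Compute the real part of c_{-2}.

Since φ is real-valued, Re(c_{-2}) = 1/6 ∫_{-3}^{3} φ(θ) cos(-2*pi*θ/3) dθ = a_{2}/2.
φ is even and cos(-2*pi*θ/3) is even, so the integrand is even: ∫_{-3}^{3} φ(θ) cos(-2*pi*θ/3) dθ = 2∫_0^{3} φ(θ) cos(-2*pi*θ/3) dθ.
Integrating by parts twice (tabular method), an antiderivative of (1 - θ**2) cos(-2*pi*θ/3) is -3*θ**2*sin(2*pi*θ/3)/(2*pi) - 9*θ*cos(2*pi*θ/3)/(2*pi**2) + 27*sin(2*pi*θ/3)/(4*pi**3) + 3*sin(2*pi*θ/3)/(2*pi); evaluating from 0 to 3: ∫_{0}^{3} (1 - θ**2) cos(-2*pi*θ/3) dθ = (-27/(2*pi**2)) - (0) = -27/(2*pi**2).
So ∫_{-3}^{3} φ(θ) cos(-2*pi*θ/3) dθ = -27/pi**2.
Hence Re(c_{-2}) = (1/6)·(-27/pi**2) = -9/(2*pi**2).

-9/(2*pi**2)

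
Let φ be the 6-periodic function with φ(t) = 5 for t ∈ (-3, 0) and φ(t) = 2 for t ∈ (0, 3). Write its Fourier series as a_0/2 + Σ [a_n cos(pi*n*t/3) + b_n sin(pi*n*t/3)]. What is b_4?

0

b_4 = 1/3 ∫_{-3}^{3} φ(t) sin(4*pi*t/3) dt.
Split the integral at the breakpoints.
Directly, an antiderivative of (5) sin(4*pi*t/3) is -15*cos(4*pi*t/3)/(4*pi); evaluating from -3 to 0: ∫_{-3}^{0} (5) sin(4*pi*t/3) dt = (-15/(4*pi)) - (-15/(4*pi)) = 0.
Directly, an antiderivative of (2) sin(4*pi*t/3) is -3*cos(4*pi*t/3)/(2*pi); evaluating from 0 to 3: ∫_{0}^{3} (2) sin(4*pi*t/3) dt = (-3/(2*pi)) - (-3/(2*pi)) = 0.
Summing the pieces and multiplying by (1/3) gives b_4 = 0.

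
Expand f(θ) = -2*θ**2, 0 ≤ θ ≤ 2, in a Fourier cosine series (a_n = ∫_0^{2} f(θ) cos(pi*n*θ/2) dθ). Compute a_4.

-2/pi**2

a_4 = ∫_0^{2} (-2*θ**2) cos(2*pi*θ) dθ.
Integrating by parts twice (tabular method), an antiderivative of (-2*θ**2) cos(2*pi*θ) is -θ**2*sin(2*pi*θ)/pi - θ*cos(2*pi*θ)/pi**2 + sin(2*pi*θ)/(2*pi**3); evaluating from 0 to 2: ∫_{0}^{2} (-2*θ**2) cos(2*pi*θ) dθ = (-2/pi**2) - (0) = -2/pi**2.
Hence a_4 = -2/pi**2.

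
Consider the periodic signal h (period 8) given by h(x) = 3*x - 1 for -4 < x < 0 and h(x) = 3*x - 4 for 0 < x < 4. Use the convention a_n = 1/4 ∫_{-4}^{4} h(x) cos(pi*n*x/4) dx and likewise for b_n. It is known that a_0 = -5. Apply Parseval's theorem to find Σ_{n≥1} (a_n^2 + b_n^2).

129/2

Parseval: a_0^2/2 + Σ_{n≥1} (a_n^2+b_n^2) = 1/4 ∫_{-4}^{4} h(x)^2 dx = 77.
Subtract a_0^2/2 = 25/2: Σ (a_n^2+b_n^2) = 129/2.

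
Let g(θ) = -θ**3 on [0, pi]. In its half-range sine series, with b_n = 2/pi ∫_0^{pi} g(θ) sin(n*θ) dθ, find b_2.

b_2 = 2/pi ∫_0^{pi} (-θ**3) sin(2*θ) dθ.
Integrating by parts three times (tabular method), an antiderivative of (-θ**3) sin(2*θ) is θ**3*cos(2*θ)/2 - 3*θ**2*sin(2*θ)/4 - 3*θ*cos(2*θ)/4 + 3*sin(2*θ)/8; evaluating from 0 to pi: ∫_{0}^{pi} (-θ**3) sin(2*θ) dθ = (pi*(-3 + 2*pi**2)/4) - (0) = pi*(-3 + 2*pi**2)/4.
Hence b_2 = (2/pi)·(pi*(-3 + 2*pi**2)/4) = -3/2 + pi**2.

-3/2 + pi**2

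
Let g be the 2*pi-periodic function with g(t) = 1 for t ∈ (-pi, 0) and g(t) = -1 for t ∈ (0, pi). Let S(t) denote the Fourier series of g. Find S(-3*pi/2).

t = -3*pi/2 differs from t = pi/2 by -1 full period(s), and the series is 2*pi-periodic.
g is continuous at t = pi/2 with value -1, so the series converges to -1 there.

-1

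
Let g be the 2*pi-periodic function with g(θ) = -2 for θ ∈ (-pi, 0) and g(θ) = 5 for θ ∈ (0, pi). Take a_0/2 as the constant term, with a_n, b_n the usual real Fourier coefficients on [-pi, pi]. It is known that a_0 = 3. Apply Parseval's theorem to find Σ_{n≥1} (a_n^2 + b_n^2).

Parseval: a_0^2/2 + Σ_{n≥1} (a_n^2+b_n^2) = 1/pi ∫_{-pi}^{pi} g(θ)^2 dθ = 29.
Subtract a_0^2/2 = 9/2: Σ (a_n^2+b_n^2) = 49/2.

49/2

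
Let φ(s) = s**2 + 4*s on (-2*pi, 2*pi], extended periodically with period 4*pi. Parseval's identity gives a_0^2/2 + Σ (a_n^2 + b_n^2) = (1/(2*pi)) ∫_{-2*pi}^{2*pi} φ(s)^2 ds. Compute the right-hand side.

(1/(2*pi)) ∫_{-2*pi}^{2*pi} φ(s)^2 ds = (1/(2*pi)) · (64*pi**3*(20 + 3*pi**2)/15) = 32*pi**2*(20 + 3*pi**2)/15.

32*pi**2*(20 + 3*pi**2)/15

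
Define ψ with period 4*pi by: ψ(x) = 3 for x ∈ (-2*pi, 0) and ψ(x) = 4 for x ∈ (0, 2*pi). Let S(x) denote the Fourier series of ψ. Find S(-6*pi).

7/2

x = -6*pi differs from x = -2*pi by -1 full period(s), and the series is 4*pi-periodic.
At x = -2*pi the one-sided limits are ψ(-2*pi^-) = 4 and ψ(-2*pi^+) = 3.
By Dirichlet's theorem the series converges to their average, [(4) + (3)]/2 = 7/2.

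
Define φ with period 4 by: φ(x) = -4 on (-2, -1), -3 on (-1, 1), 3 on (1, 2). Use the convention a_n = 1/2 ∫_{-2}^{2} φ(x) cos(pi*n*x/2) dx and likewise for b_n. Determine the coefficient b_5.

b_5 = 1/2 ∫_{-2}^{2} φ(x) sin(5*pi*x/2) dx.
Split the integral at the breakpoints.
Directly, an antiderivative of (-4) sin(5*pi*x/2) is 8*cos(5*pi*x/2)/(5*pi); evaluating from -2 to -1: ∫_{-2}^{-1} (-4) sin(5*pi*x/2) dx = (0) - (-8/(5*pi)) = 8/(5*pi).
Directly, an antiderivative of (-3) sin(5*pi*x/2) is 6*cos(5*pi*x/2)/(5*pi); evaluating from -1 to 1: ∫_{-1}^{1} (-3) sin(5*pi*x/2) dx = (0) - (0) = 0.
Directly, an antiderivative of (3) sin(5*pi*x/2) is -6*cos(5*pi*x/2)/(5*pi); evaluating from 1 to 2: ∫_{1}^{2} (3) sin(5*pi*x/2) dx = (6/(5*pi)) - (0) = 6/(5*pi).
Summing the pieces and multiplying by (1/2) gives b_5 = 7/(5*pi).

7/(5*pi)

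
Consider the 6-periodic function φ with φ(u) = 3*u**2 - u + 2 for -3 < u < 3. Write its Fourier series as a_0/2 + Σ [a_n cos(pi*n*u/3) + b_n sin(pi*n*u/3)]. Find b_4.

b_4 = 1/3 ∫_{-3}^{3} φ(u) sin(4*pi*u/3) du.
Integrating by parts twice (tabular method), an antiderivative of (3*u**2 - u + 2) sin(4*pi*u/3) is -9*u**2*cos(4*pi*u/3)/(4*pi) + 27*u*sin(4*pi*u/3)/(8*pi**2) + 3*u*cos(4*pi*u/3)/(4*pi) - 9*sin(4*pi*u/3)/(16*pi**2) - 3*cos(4*pi*u/3)/(2*pi) + 81*cos(4*pi*u/3)/(32*pi**3); evaluating from -3 to 3: ∫_{-3}^{3} (3*u**2 - u + 2) sin(4*pi*u/3) du = (3*(27 - 208*pi**2)/(32*pi**3)) - (-24/pi + 81/(32*pi**3)) = 9/(2*pi).
Hence b_4 = (1/3)·(9/(2*pi)) = 3/(2*pi).

3/(2*pi)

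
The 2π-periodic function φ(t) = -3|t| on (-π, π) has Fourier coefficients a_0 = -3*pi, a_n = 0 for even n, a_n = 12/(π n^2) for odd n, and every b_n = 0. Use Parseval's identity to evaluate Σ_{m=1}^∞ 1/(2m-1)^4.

pi**4/96

Parseval: a_0^2/2 + Σ a_n^2 = (1/π) ∫_{-π}^{π} φ(t)^2 dt = 6*pi**2.
Subtract a_0^2/2 = 9*pi**2/2: Σ a_n^2 = 3*pi**2/2.
Only odd n contribute, with a_n^2 = 144/(π^2 n^4), so Σ_{m≥1} 1/(2m-1)^4 = π^2·(3*pi**2/2)/144 = pi**4/96.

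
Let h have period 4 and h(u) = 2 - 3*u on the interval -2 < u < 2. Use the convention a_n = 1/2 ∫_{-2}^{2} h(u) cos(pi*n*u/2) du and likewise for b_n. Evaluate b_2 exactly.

6/pi

b_2 = 1/2 ∫_{-2}^{2} h(u) sin(pi*u) du.
Integrating by parts (boundary term plus one more integral), an antiderivative of (2 - 3*u) sin(pi*u) is 3*u*cos(pi*u)/pi - 3*sin(pi*u)/pi**2 - 2*cos(pi*u)/pi; evaluating from -2 to 2: ∫_{-2}^{2} (2 - 3*u) sin(pi*u) du = (4/pi) - (-8/pi) = 12/pi.
Hence b_2 = (1/2)·(12/pi) = 6/pi.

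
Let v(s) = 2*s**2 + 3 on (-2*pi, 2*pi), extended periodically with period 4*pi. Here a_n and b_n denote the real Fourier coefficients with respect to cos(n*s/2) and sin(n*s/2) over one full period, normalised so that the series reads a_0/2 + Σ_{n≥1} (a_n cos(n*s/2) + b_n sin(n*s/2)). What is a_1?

-32

a_1 = (1/(2*pi)) ∫_{-2*pi}^{2*pi} v(s) cos(s/2) ds.
v is even and cos(s/2) is even, so the integrand is even and a_1 = 1/pi ∫_0^{2*pi} v(s) cos(s/2) ds.
Integrating by parts twice (tabular method), an antiderivative of (2*s**2 + 3) cos(s/2) is 4*s**2*sin(s/2) + 16*s*cos(s/2) - 26*sin(s/2); evaluating from 0 to 2*pi: ∫_{0}^{2*pi} (2*s**2 + 3) cos(s/2) ds = (-32*pi) - (0) = -32*pi.
Hence a_1 = (1/pi)·(-32*pi) = -32.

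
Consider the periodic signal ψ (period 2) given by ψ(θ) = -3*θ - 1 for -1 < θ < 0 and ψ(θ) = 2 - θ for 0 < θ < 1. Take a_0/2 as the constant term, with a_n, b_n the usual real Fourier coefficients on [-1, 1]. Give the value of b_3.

b_3 = ∫_{-1}^{1} ψ(θ) sin(3*pi*θ) dθ.
Split the integral at the breakpoints.
Integrating by parts (boundary term plus one more integral), an antiderivative of (-3*θ - 1) sin(3*pi*θ) is θ*cos(3*pi*θ)/pi - sin(3*pi*θ)/(3*pi**2) + cos(3*pi*θ)/(3*pi); evaluating from -1 to 0: ∫_{-1}^{0} (-3*θ - 1) sin(3*pi*θ) dθ = (1/(3*pi)) - (2/(3*pi)) = -1/(3*pi).
Integrating by parts (boundary term plus one more integral), an antiderivative of (2 - θ) sin(3*pi*θ) is θ*cos(3*pi*θ)/(3*pi) - sin(3*pi*θ)/(9*pi**2) - 2*cos(3*pi*θ)/(3*pi); evaluating from 0 to 1: ∫_{0}^{1} (2 - θ) sin(3*pi*θ) dθ = (1/(3*pi)) - (-2/(3*pi)) = 1/pi.
Summing the pieces gives b_3 = 2/(3*pi).

2/(3*pi)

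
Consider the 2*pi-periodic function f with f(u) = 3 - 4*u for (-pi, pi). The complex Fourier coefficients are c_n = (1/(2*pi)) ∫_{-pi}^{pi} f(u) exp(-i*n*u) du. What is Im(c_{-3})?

-4/3

Since f is real-valued, Im(c_{-3}) = -(1/(2*pi)) ∫_{-pi}^{pi} f(u) sin(-3*u) du = b_{3}/2.
Integrating by parts (boundary term plus one more integral), an antiderivative of (3 - 4*u) sin(-3*u) is -4*u*cos(3*u)/3 + 4*sin(3*u)/9 + cos(3*u); evaluating from -pi to pi: ∫_{-pi}^{pi} (3 - 4*u) sin(-3*u) du = (-1 + 4*pi/3) - (-4*pi/3 - 1) = 8*pi/3.
Hence Im(c_{-3}) = (-1/(2*pi))·(8*pi/3) = -4/3.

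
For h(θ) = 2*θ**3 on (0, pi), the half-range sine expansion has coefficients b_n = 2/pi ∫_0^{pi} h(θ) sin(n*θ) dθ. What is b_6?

b_6 = 2/pi ∫_0^{pi} (2*θ**3) sin(6*θ) dθ.
Integrating by parts three times (tabular method), an antiderivative of (2*θ**3) sin(6*θ) is -θ**3*cos(6*θ)/3 + θ**2*sin(6*θ)/6 + θ*cos(6*θ)/18 - sin(6*θ)/108; evaluating from 0 to pi: ∫_{0}^{pi} (2*θ**3) sin(6*θ) dθ = (-pi**3/3 + pi/18) - (0) = -pi**3/3 + pi/18.
Hence b_6 = (2/pi)·(-pi**3/3 + pi/18) = 1/9 - 2*pi**2/3.

1/9 - 2*pi**2/3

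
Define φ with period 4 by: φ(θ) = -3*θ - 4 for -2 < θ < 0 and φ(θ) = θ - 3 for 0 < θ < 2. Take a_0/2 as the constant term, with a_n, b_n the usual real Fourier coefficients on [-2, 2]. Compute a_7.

a_7 = 1/2 ∫_{-2}^{2} φ(θ) cos(7*pi*θ/2) dθ.
Split the integral at the breakpoints.
Integrating by parts (boundary term plus one more integral), an antiderivative of (-3*θ - 4) cos(7*pi*θ/2) is -6*θ*sin(7*pi*θ/2)/(7*pi) - 8*sin(7*pi*θ/2)/(7*pi) - 12*cos(7*pi*θ/2)/(49*pi**2); evaluating from -2 to 0: ∫_{-2}^{0} (-3*θ - 4) cos(7*pi*θ/2) dθ = (-12/(49*pi**2)) - (12/(49*pi**2)) = -24/(49*pi**2).
Integrating by parts (boundary term plus one more integral), an antiderivative of (θ - 3) cos(7*pi*θ/2) is 2*θ*sin(7*pi*θ/2)/(7*pi) - 6*sin(7*pi*θ/2)/(7*pi) + 4*cos(7*pi*θ/2)/(49*pi**2); evaluating from 0 to 2: ∫_{0}^{2} (θ - 3) cos(7*pi*θ/2) dθ = (-4/(49*pi**2)) - (4/(49*pi**2)) = -8/(49*pi**2).
Summing the pieces and multiplying by (1/2) gives a_7 = -16/(49*pi**2).

-16/(49*pi**2)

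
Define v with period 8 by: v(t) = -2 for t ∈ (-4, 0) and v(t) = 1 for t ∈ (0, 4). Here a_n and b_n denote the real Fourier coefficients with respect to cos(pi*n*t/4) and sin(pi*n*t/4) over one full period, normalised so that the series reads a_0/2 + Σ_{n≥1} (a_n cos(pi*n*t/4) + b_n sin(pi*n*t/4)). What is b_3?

2/pi

b_3 = 1/4 ∫_{-4}^{4} v(t) sin(3*pi*t/4) dt.
Split the integral at the breakpoints.
Directly, an antiderivative of (-2) sin(3*pi*t/4) is 8*cos(3*pi*t/4)/(3*pi); evaluating from -4 to 0: ∫_{-4}^{0} (-2) sin(3*pi*t/4) dt = (8/(3*pi)) - (-8/(3*pi)) = 16/(3*pi).
Directly, an antiderivative of (1) sin(3*pi*t/4) is -4*cos(3*pi*t/4)/(3*pi); evaluating from 0 to 4: ∫_{0}^{4} (1) sin(3*pi*t/4) dt = (4/(3*pi)) - (-4/(3*pi)) = 8/(3*pi).
Summing the pieces and multiplying by (1/4) gives b_3 = 2/pi.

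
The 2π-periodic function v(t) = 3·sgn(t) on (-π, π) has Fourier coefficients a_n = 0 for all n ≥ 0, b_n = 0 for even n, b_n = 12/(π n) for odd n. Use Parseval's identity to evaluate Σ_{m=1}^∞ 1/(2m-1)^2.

Parseval: Σ b_n^2 = (1/π) ∫_{-π}^{π} v(t)^2 dt = 18.
Only odd n contribute, with b_n^2 = 144/(π^2 n^2), so Σ_{m≥1} 1/(2m-1)^2 = π^2·(18)/144 = pi**2/8.

pi**2/8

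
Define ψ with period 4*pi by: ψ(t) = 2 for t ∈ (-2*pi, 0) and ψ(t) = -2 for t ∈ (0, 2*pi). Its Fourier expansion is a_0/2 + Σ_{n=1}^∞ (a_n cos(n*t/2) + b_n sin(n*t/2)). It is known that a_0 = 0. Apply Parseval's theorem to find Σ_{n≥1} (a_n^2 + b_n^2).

8

Parseval: a_0^2/2 + Σ_{n≥1} (a_n^2+b_n^2) = (1/(2*pi)) ∫_{-2*pi}^{2*pi} ψ(t)^2 dt = 8.
Subtract a_0^2/2 = 0: Σ (a_n^2+b_n^2) = 8.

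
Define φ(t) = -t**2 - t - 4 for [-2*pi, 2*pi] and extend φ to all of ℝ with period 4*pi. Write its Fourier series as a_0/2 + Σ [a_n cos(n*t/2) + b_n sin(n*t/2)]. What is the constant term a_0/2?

a_0 = (1/(2*pi)) ∫_{-2*pi}^{2*pi} φ(t) dt = (1/(2*pi)) · (-16*pi*(3 + pi**2)/3) = -8*pi**2/3 - 8.
So the constant term a_0/2 = -4*pi**2/3 - 4.

-4*pi**2/3 - 4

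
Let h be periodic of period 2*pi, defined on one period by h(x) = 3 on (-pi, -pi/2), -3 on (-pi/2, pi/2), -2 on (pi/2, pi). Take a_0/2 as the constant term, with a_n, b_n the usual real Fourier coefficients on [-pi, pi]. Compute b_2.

5/pi

b_2 = 1/pi ∫_{-pi}^{pi} h(x) sin(2*x) dx.
Split the integral at the breakpoints.
Directly, an antiderivative of (3) sin(2*x) is -3*cos(2*x)/2; evaluating from -pi to -pi/2: ∫_{-pi}^{-pi/2} (3) sin(2*x) dx = (3/2) - (-3/2) = 3.
Directly, an antiderivative of (-3) sin(2*x) is 3*cos(2*x)/2; evaluating from -pi/2 to pi/2: ∫_{-pi/2}^{pi/2} (-3) sin(2*x) dx = (-3/2) - (-3/2) = 0.
Directly, an antiderivative of (-2) sin(2*x) is cos(2*x); evaluating from pi/2 to pi: ∫_{pi/2}^{pi} (-2) sin(2*x) dx = (1) - (-1) = 2.
Summing the pieces and multiplying by (1/pi) gives b_2 = 5/pi.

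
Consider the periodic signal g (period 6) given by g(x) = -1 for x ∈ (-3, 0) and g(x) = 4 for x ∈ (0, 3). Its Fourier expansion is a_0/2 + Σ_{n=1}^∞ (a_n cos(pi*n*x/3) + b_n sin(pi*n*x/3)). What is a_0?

3

a_0 = 1/3 ∫_{-3}^{3} g(x) dx = 1/3 · (9) = 3.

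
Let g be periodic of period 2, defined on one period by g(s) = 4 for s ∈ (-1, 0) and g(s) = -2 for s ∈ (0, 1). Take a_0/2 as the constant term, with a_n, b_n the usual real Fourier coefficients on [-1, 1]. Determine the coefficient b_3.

-4/pi

b_3 = ∫_{-1}^{1} g(s) sin(3*pi*s) ds.
Split the integral at the breakpoints.
Directly, an antiderivative of (4) sin(3*pi*s) is -4*cos(3*pi*s)/(3*pi); evaluating from -1 to 0: ∫_{-1}^{0} (4) sin(3*pi*s) ds = (-4/(3*pi)) - (4/(3*pi)) = -8/(3*pi).
Directly, an antiderivative of (-2) sin(3*pi*s) is 2*cos(3*pi*s)/(3*pi); evaluating from 0 to 1: ∫_{0}^{1} (-2) sin(3*pi*s) ds = (-2/(3*pi)) - (2/(3*pi)) = -4/(3*pi).
Summing the pieces gives b_3 = -4/pi.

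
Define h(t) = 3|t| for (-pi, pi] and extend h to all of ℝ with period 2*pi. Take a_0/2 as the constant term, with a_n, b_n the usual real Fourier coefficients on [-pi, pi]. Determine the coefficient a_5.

a_5 = 1/pi ∫_{-pi}^{pi} h(t) cos(5*t) dt.
h is even and cos(5*t) is even, so the integrand is even and a_5 = 2/pi ∫_0^{pi} h(t) cos(5*t) dt.
Integrating by parts (boundary term plus one more integral), an antiderivative of (3*t) cos(5*t) is 3*t*sin(5*t)/5 + 3*cos(5*t)/25; evaluating from 0 to pi: ∫_{0}^{pi} (3*t) cos(5*t) dt = (-3/25) - (3/25) = -6/25.
Hence a_5 = (2/pi)·(-6/25) = -12/(25*pi).

-12/(25*pi)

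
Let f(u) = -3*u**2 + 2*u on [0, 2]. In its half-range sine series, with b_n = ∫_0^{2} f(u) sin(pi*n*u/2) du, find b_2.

8/pi

b_2 = ∫_0^{2} (-3*u**2 + 2*u) sin(pi*u) du.
Integrating by parts twice (tabular method), an antiderivative of (-3*u**2 + 2*u) sin(pi*u) is 3*u**2*cos(pi*u)/pi - 6*u*sin(pi*u)/pi**2 - 2*u*cos(pi*u)/pi + 2*sin(pi*u)/pi**2 - 6*cos(pi*u)/pi**3; evaluating from 0 to 2: ∫_{0}^{2} (-3*u**2 + 2*u) sin(pi*u) du = (-6/pi**3 + 8/pi) - (-6/pi**3) = 8/pi.
Hence b_2 = 8/pi.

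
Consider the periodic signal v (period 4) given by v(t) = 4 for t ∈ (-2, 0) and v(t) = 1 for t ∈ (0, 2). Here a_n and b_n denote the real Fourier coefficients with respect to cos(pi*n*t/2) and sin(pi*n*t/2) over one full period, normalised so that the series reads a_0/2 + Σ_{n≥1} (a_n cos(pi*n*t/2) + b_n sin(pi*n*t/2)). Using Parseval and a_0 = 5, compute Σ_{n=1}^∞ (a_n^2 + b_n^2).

Parseval: a_0^2/2 + Σ_{n≥1} (a_n^2+b_n^2) = 1/2 ∫_{-2}^{2} v(t)^2 dt = 17.
Subtract a_0^2/2 = 25/2: Σ (a_n^2+b_n^2) = 9/2.

9/2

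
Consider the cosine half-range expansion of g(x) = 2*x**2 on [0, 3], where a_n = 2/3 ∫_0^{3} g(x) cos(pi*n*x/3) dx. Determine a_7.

-72/(49*pi**2)

a_7 = 2/3 ∫_0^{3} (2*x**2) cos(7*pi*x/3) dx.
Integrating by parts twice (tabular method), an antiderivative of (2*x**2) cos(7*pi*x/3) is 6*x**2*sin(7*pi*x/3)/(7*pi) + 36*x*cos(7*pi*x/3)/(49*pi**2) - 108*sin(7*pi*x/3)/(343*pi**3); evaluating from 0 to 3: ∫_{0}^{3} (2*x**2) cos(7*pi*x/3) dx = (-108/(49*pi**2)) - (0) = -108/(49*pi**2).
Hence a_7 = (2/3)·(-108/(49*pi**2)) = -72/(49*pi**2).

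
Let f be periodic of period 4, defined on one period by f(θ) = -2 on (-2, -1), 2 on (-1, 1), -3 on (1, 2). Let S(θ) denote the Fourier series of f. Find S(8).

2

θ = 8 differs from θ = 0 by 2 full period(s), and the series is 4-periodic.
f is continuous at θ = 0 with value 2, so the series converges to 2 there.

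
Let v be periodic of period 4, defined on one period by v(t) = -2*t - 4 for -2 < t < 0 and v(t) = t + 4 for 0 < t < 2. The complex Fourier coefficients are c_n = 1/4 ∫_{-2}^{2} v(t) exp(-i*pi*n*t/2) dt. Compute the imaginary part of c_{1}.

-7/pi

Since v is real-valued, Im(c_{1}) = -1/4 ∫_{-2}^{2} v(t) sin(pi*t/2) dt = -b_{1}/2.
Split the integral at the breakpoints.
Integrating by parts (boundary term plus one more integral), an antiderivative of (-2*t - 4) sin(pi*t/2) is 4*t*cos(pi*t/2)/pi - 8*sin(pi*t/2)/pi**2 + 8*cos(pi*t/2)/pi; evaluating from -2 to 0: ∫_{-2}^{0} (-2*t - 4) sin(pi*t/2) dt = (8/pi) - (0) = 8/pi.
Integrating by parts (boundary term plus one more integral), an antiderivative of (t + 4) sin(pi*t/2) is -2*t*cos(pi*t/2)/pi + 4*sin(pi*t/2)/pi**2 - 8*cos(pi*t/2)/pi; evaluating from 0 to 2: ∫_{0}^{2} (t + 4) sin(pi*t/2) dt = (12/pi) - (-8/pi) = 20/pi.
So ∫_{-2}^{2} v(t) sin(pi*t/2) dt = 28/pi.
Hence Im(c_{1}) = (-1/4)·(28/pi) = -7/pi.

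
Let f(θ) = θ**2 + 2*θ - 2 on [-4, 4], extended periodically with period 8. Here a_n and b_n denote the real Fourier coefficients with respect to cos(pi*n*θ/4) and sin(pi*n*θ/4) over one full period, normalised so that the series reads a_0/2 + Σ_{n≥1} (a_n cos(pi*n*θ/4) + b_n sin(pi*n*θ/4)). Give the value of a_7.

a_7 = 1/4 ∫_{-4}^{4} f(θ) cos(7*pi*θ/4) dθ.
Integrating by parts twice (tabular method), an antiderivative of (θ**2 + 2*θ - 2) cos(7*pi*θ/4) is 4*θ**2*sin(7*pi*θ/4)/(7*pi) + 8*θ*sin(7*pi*θ/4)/(7*pi) + 32*θ*cos(7*pi*θ/4)/(49*pi**2) - 8*sin(7*pi*θ/4)/(7*pi) - 128*sin(7*pi*θ/4)/(343*pi**3) + 32*cos(7*pi*θ/4)/(49*pi**2); evaluating from -4 to 4: ∫_{-4}^{4} (θ**2 + 2*θ - 2) cos(7*pi*θ/4) dθ = (-160/(49*pi**2)) - (96/(49*pi**2)) = -256/(49*pi**2).
Hence a_7 = (1/4)·(-256/(49*pi**2)) = -64/(49*pi**2).

-64/(49*pi**2)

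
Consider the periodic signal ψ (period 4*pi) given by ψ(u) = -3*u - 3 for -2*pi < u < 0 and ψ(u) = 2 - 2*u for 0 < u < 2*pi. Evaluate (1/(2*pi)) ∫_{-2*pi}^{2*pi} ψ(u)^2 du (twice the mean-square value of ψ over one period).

(1/(2*pi)) ∫_{-2*pi}^{2*pi} ψ(u)^2 du = (1/(2*pi)) · (26*pi*(-6*pi + 3 + 4*pi**2)/3) = -26*pi + 13 + 52*pi**2/3.

-26*pi + 13 + 52*pi**2/3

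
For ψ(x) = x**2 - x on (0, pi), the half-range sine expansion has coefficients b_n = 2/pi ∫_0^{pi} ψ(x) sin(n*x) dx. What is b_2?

1 - pi

b_2 = 2/pi ∫_0^{pi} (x**2 - x) sin(2*x) dx.
Integrating by parts twice (tabular method), an antiderivative of (x**2 - x) sin(2*x) is -x**2*cos(2*x)/2 + x*sin(2*x)/2 + x*cos(2*x)/2 - sin(2*x)/4 + cos(2*x)/4; evaluating from 0 to pi: ∫_{0}^{pi} (x**2 - x) sin(2*x) dx = (-pi**2/2 + 1/4 + pi/2) - (1/4) = pi*(1 - pi)/2.
Hence b_2 = (2/pi)·(pi*(1 - pi)/2) = 1 - pi.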